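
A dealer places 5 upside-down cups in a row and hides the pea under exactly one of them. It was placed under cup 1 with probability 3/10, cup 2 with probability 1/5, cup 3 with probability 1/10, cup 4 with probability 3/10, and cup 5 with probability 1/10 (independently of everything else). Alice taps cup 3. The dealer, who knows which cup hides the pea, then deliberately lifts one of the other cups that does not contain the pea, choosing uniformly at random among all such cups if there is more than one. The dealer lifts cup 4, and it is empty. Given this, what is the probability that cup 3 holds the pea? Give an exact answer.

1/9

Condition on the true location of the pea.
If it is under cup 1 (prior 3/10): the dealer has 3 equally likely choices, so probability 1/3; weight (3/10)·(1/3) = 1/10.
If it is under cup 2 (prior 1/5): the dealer has 3 equally likely choices, so probability 1/3; weight (1/5)·(1/3) = 1/15.
If it is under cup 3 (prior 1/10): the dealer has 4 equally likely choices, so probability 1/4; weight (1/10)·(1/4) = 1/40.
If it is under cup 4 (prior 3/10): the dealer opened cup 4, so this case is ruled out; weight (3/10)·0 = 0.
If it is under cup 5 (prior 1/10): the dealer has 3 equally likely choices, so probability 1/3; weight (1/10)·(1/3) = 1/30.
The weights sum to 9/40.
So P(the pea under cup 3 | the dealer opened cup 4) = (1/40) / (9/40) = 1/9.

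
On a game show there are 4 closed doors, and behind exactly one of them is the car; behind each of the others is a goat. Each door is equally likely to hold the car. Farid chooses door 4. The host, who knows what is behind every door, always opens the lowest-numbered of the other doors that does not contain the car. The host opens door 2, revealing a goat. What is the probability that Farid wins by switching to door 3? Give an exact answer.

Consider each possible location of the car in turn.
If it is behind door 1 (prior 1/4): door 2 is the lowest-numbered option available, probability 1; weight (1/4)·1 = 1/4.
If it is behind door 2 (prior 1/4): the host opened door 2, so this case is ruled out; weight (1/4)·0 = 0.
If it is behind either of doors 3 and 4 (prior 1/4 each): the host would have opened door 1 instead, probability 0; weight (1/4)·0 = 0 each.
The weights sum to 1/4.
So P(the car behind door 3 | the host opened door 2) = 0 / (1/4) = 0.

0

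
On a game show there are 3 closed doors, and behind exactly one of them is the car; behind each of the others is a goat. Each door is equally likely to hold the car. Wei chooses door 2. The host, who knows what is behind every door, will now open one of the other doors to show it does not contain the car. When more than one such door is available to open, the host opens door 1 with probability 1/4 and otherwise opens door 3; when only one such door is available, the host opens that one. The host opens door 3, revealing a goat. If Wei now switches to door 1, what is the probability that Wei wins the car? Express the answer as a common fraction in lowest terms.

Condition on the true location of the car.
If it is behind door 1 (prior 1/3): only door 3 is available, probability 1; weight (1/3)·1 = 1/3.
If it is behind door 2 (prior 1/3): door 1 is available but not opened, probability 3/4; weight (1/3)·(3/4) = 1/4.
If it is behind door 3 (prior 1/3): the host opened door 3, so this case is ruled out; weight (1/3)·0 = 0.
The weights sum to 7/12.
So P(the car behind door 1 | the host opened door 3) = (1/3) / (7/12) = 4/7.

4/7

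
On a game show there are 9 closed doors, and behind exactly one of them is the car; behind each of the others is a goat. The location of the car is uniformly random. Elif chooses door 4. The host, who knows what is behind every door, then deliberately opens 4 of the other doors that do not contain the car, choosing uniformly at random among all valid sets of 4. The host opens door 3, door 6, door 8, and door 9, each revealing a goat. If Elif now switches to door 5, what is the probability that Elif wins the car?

2/9

Consider each possible location of the car in turn.
If it is behind any of doors 1, 2, 5, and 7 (prior 1/9 each): the host has 35 equally likely choices, so probability 1/35; weight (1/9)·(1/35) = 1/315 each.
If it is behind any of doors 3, 6, 8, and 9 (prior 1/9 each): that door was opened and seen not to hold the prize — ruled out; weight (1/9)·0 = 0 each.
If it is behind door 4 (prior 1/9): the host has 70 equally likely choices, so probability 1/70; weight (1/9)·(1/70) = 1/630.
The weights sum to 1/70.
So P(the car behind door 5 | the host opened door 3, door 6, door 8, and door 9) = (1/315) / (1/70) = 2/9.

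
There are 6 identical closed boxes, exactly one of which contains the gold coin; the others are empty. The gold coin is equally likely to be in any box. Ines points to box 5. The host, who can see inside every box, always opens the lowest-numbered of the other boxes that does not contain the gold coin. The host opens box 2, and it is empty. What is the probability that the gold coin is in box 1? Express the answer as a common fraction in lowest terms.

1

Condition on the true location of the gold coin.
If it is in box 1 (prior 1/6): box 2 is the lowest-numbered option available, probability 1; weight (1/6)·1 = 1/6.
If it is in box 2 (prior 1/6): the host opened box 2, so this case is ruled out; weight (1/6)·0 = 0.
If it is in any of boxes 3, 4, 5, and 6 (prior 1/6 each): the host would have opened box 1 instead, probability 0; weight (1/6)·0 = 0 each.
The weights sum to 1/6.
So P(the gold coin in box 1 | the host opened box 2) = (1/6) / (1/6) = 1.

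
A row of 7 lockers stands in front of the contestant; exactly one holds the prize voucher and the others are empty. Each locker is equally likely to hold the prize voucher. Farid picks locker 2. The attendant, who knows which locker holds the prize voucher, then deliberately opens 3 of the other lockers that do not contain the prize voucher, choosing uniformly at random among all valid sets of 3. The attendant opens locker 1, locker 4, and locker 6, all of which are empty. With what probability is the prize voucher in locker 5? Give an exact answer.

Consider each possible location of the prize voucher in turn.
If it is in any of lockers 1, 4, and 6 (prior 1/7 each): that locker was opened and seen not to hold the prize — ruled out; weight (1/7)·0 = 0 each.
If it is in locker 2 (prior 1/7): the attendant has 20 equally likely choices, so probability 1/20; weight (1/7)·(1/20) = 1/140.
If it is in any of lockers 3, 5, and 7 (prior 1/7 each): the attendant has 10 equally likely choices, so probability 1/10; weight (1/7)·(1/10) = 1/70 each.
The weights sum to 1/20.
So P(the prize voucher in locker 5 | the attendant opened locker 1, locker 4, and locker 6) = (1/70) / (1/20) = 2/7.

2/7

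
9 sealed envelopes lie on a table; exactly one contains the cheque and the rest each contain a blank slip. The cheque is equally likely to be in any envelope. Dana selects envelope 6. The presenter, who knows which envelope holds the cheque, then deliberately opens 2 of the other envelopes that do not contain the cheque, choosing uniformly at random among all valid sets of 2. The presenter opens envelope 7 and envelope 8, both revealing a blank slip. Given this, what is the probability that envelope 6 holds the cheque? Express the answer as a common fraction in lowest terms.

1/9

Consider each possible location of the cheque in turn.
If it is in any of envelopes 1, 2, 3, 4, 5, and 9 (prior 1/9 each): the presenter has 21 equally likely choices, so probability 1/21; weight (1/9)·(1/21) = 1/189 each.
If it is in envelope 6 (prior 1/9): the presenter has 28 equally likely choices, so probability 1/28; weight (1/9)·(1/28) = 1/252.
If it is in either of envelopes 7 and 8 (prior 1/9 each): that envelope was opened and seen not to hold the prize — ruled out; weight (1/9)·0 = 0 each.
The weights sum to 1/28.
So P(the cheque in envelope 6 | the presenter opened envelope 7 and envelope 8) = (1/252) / (1/28) = 1/9.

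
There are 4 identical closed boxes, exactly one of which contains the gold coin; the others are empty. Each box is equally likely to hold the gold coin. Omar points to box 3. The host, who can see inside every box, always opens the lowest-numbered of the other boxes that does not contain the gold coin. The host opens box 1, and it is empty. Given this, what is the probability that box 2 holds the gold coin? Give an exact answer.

Condition on the true location of the gold coin.
If it is in box 1 (prior 1/4): the host opened box 1, so this case is ruled out; weight (1/4)·0 = 0.
If it is in any of boxes 2, 3, and 4 (prior 1/4 each): box 1 is the lowest-numbered option available, probability 1; weight (1/4)·1 = 1/4 each.
The weights sum to 3/4.
So P(the gold coin in box 2 | the host opened box 1) = (1/4) / (3/4) = 1/3.

1/3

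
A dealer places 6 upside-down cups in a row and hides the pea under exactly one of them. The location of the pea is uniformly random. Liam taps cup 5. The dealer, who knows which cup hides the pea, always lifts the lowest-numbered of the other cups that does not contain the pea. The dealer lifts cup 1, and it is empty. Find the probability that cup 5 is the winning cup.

1/5

Apply Bayes' rule, conditioning on where the pea actually is.
If it is under cup 1 (prior 1/6): the dealer opened cup 1, so this case is ruled out; weight (1/6)·0 = 0.
If it is under any of cups 2, 3, 4, 5, and 6 (prior 1/6 each): cup 1 is the lowest-numbered option available, probability 1; weight (1/6)·1 = 1/6 each.
The weights sum to 5/6.
So P(the pea under cup 5 | the dealer opened cup 1) = (1/6) / (5/6) = 1/5.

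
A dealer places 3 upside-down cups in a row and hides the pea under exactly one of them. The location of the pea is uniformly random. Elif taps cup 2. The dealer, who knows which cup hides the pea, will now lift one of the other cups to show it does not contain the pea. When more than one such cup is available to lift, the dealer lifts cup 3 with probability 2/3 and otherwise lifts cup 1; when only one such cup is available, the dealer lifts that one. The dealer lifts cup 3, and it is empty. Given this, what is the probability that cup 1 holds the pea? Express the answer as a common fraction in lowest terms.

Consider each possible location of the pea in turn.
If it is under cup 1 (prior 1/3): only cup 3 is available, probability 1; weight (1/3)·1 = 1/3.
If it is under cup 2 (prior 1/3): cup 3 is available, opened with probability 2/3; weight (1/3)·(2/3) = 2/9.
If it is under cup 3 (prior 1/3): the dealer opened cup 3, so this case is ruled out; weight (1/3)·0 = 0.
The weights sum to 5/9.
So P(the pea under cup 1 | the dealer opened cup 3) = (1/3) / (5/9) = 3/5.

3/5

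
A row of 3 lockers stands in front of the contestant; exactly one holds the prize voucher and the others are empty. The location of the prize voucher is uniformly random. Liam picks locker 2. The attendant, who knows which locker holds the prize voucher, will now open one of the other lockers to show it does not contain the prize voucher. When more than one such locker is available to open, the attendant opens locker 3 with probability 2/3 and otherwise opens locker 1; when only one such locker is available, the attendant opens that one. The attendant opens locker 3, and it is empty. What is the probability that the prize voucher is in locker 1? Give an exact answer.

3/5

Condition on the true location of the prize voucher.
If it is in locker 1 (prior 1/3): only locker 3 is available, probability 1; weight (1/3)·1 = 1/3.
If it is in locker 2 (prior 1/3): locker 3 is available, opened with probability 2/3; weight (1/3)·(2/3) = 2/9.
If it is in locker 3 (prior 1/3): the attendant opened locker 3, so this case is ruled out; weight (1/3)·0 = 0.
The weights sum to 5/9.
So P(the prize voucher in locker 1 | the attendant opened locker 3) = (1/3) / (5/9) = 3/5.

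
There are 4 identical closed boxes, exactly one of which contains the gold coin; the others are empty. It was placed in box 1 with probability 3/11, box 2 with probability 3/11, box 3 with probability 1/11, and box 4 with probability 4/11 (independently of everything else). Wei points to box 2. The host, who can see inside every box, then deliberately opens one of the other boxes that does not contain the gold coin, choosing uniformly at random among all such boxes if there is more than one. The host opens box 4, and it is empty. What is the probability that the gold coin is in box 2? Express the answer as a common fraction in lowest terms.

1/3

Consider each possible location of the gold coin in turn.
If it is in box 1 (prior 3/11): the host has 2 equally likely choices, so probability 1/2; weight (3/11)·(1/2) = 3/22.
If it is in box 2 (prior 3/11): the host has 3 equally likely choices, so probability 1/3; weight (3/11)·(1/3) = 1/11.
If it is in box 3 (prior 1/11): the host has 2 equally likely choices, so probability 1/2; weight (1/11)·(1/2) = 1/22.
If it is in box 4 (prior 4/11): the host opened box 4, so this case is ruled out; weight (4/11)·0 = 0.
The weights sum to 3/11.
So P(the gold coin in box 2 | the host opened box 4) = (1/11) / (3/11) = 1/3.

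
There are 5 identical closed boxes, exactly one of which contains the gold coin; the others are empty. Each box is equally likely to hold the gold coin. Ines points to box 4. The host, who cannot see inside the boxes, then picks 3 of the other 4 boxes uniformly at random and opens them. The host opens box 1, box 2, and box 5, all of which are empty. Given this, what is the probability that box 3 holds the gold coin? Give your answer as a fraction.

Because the host chose which boxes to open without knowing where the gold coin is, the choice is independent of the prize location. Learning that none of the 3 opened boxes holds the gold coin simply rules out those 3 locations and leaves the remaining 2 boxes still equally likely by symmetry.
So P(the gold coin in box 3) = 1/2.

1/2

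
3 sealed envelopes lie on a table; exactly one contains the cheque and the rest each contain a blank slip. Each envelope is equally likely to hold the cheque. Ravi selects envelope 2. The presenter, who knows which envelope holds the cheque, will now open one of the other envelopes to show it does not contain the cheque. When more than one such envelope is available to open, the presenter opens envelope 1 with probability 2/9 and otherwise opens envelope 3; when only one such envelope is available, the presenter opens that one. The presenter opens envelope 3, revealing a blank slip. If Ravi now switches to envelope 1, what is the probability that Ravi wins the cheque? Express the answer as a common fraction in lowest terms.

9/16

Condition on the true location of the cheque.
If it is in envelope 1 (prior 1/3): only envelope 3 is available, probability 1; weight (1/3)·1 = 1/3.
If it is in envelope 2 (prior 1/3): envelope 1 is available but not opened, probability 7/9; weight (1/3)·(7/9) = 7/27.
If it is in envelope 3 (prior 1/3): the presenter opened envelope 3, so this case is ruled out; weight (1/3)·0 = 0.
The weights sum to 16/27.
So P(the cheque in envelope 1 | the presenter opened envelope 3) = (1/3) / (16/27) = 9/16.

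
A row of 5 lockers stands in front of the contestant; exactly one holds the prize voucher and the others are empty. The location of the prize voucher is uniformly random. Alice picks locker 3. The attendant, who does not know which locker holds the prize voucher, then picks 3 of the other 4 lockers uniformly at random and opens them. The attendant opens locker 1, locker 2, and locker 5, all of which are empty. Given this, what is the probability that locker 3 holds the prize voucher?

1/2

Because the attendant chose which lockers to open without knowing where the prize voucher is, the choice is independent of the prize location. Learning that none of the 3 opened lockers holds the prize voucher simply rules out those 3 locations and leaves the remaining 2 lockers still equally likely by symmetry.
So P(the prize voucher in locker 3) = 1/2.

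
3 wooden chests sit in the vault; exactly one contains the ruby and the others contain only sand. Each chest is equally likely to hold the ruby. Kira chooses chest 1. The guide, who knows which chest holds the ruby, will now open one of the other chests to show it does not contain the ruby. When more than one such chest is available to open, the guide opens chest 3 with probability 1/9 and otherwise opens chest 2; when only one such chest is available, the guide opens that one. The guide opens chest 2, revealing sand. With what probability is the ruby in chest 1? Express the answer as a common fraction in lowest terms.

8/17

Condition on the true location of the ruby.
If it is in chest 1 (prior 1/3): chest 3 is available but not opened, probability 8/9; weight (1/3)·(8/9) = 8/27.
If it is in chest 2 (prior 1/3): the guide opened chest 2, so this case is ruled out; weight (1/3)·0 = 0.
If it is in chest 3 (prior 1/3): only chest 2 is available, probability 1; weight (1/3)·1 = 1/3.
The weights sum to 17/27.
So P(the ruby in chest 1 | the guide opened chest 2) = (8/27) / (17/27) = 8/17.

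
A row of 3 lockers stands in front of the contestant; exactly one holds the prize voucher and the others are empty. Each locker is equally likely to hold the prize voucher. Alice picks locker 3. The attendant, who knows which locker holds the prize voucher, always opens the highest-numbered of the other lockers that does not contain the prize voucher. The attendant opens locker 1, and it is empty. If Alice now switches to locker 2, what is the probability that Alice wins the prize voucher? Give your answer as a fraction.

1

Consider each possible location of the prize voucher in turn.
If it is in locker 1 (prior 1/3): the attendant opened locker 1, so this case is ruled out; weight (1/3)·0 = 0.
If it is in locker 2 (prior 1/3): locker 1 is the highest-numbered option available, probability 1; weight (1/3)·1 = 1/3.
If it is in locker 3 (prior 1/3): the attendant would have opened locker 2 instead, probability 0; weight (1/3)·0 = 0.
The weights sum to 1/3.
So P(the prize voucher in locker 2 | the attendant opened locker 1) = (1/3) / (1/3) = 1.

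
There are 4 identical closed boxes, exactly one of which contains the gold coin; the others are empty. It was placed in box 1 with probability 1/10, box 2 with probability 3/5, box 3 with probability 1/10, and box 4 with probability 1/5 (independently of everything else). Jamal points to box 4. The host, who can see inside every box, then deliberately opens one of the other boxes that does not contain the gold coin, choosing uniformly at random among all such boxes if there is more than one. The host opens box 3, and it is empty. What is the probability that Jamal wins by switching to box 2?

Condition on the true location of the gold coin.
If it is in box 1 (prior 1/10): the host has 2 equally likely choices, so probability 1/2; weight (1/10)·(1/2) = 1/20.
If it is in box 2 (prior 3/5): the host has 2 equally likely choices, so probability 1/2; weight (3/5)·(1/2) = 3/10.
If it is in box 3 (prior 1/10): the host opened box 3, so this case is ruled out; weight (1/10)·0 = 0.
If it is in box 4 (prior 1/5): the host has 3 equally likely choices, so probability 1/3; weight (1/5)·(1/3) = 1/15.
The weights sum to 5/12.
So P(the gold coin in box 2 | the host opened box 3) = (3/10) / (5/12) = 18/25.

18/25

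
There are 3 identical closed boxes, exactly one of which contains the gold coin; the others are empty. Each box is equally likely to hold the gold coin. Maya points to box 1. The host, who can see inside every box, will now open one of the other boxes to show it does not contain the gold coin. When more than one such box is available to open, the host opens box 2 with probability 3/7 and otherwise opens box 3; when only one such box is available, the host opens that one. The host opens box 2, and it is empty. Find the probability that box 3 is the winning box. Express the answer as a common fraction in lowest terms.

7/10

Condition on the true location of the gold coin.
If it is in box 1 (prior 1/3): box 2 is available, opened with probability 3/7; weight (1/3)·(3/7) = 1/7.
If it is in box 2 (prior 1/3): the host opened box 2, so this case is ruled out; weight (1/3)·0 = 0.
If it is in box 3 (prior 1/3): only box 2 is available, probability 1; weight (1/3)·1 = 1/3.
The weights sum to 10/21.
So P(the gold coin in box 3 | the host opened box 2) = (1/3) / (10/21) = 7/10.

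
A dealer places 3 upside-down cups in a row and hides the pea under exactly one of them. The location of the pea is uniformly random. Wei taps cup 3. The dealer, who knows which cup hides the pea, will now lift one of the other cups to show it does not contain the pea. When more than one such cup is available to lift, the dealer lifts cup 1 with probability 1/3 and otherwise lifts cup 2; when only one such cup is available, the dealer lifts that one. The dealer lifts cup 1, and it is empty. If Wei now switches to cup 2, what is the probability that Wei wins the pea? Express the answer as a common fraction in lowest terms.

Apply Bayes' rule, conditioning on where the pea actually is.
If it is under cup 1 (prior 1/3): the dealer opened cup 1, so this case is ruled out; weight (1/3)·0 = 0.
If it is under cup 2 (prior 1/3): only cup 1 is available, probability 1; weight (1/3)·1 = 1/3.
If it is under cup 3 (prior 1/3): cup 1 is available, opened with probability 1/3; weight (1/3)·(1/3) = 1/9.
The weights sum to 4/9.
So P(the pea under cup 2 | the dealer opened cup 1) = (1/3) / (4/9) = 3/4.

3/4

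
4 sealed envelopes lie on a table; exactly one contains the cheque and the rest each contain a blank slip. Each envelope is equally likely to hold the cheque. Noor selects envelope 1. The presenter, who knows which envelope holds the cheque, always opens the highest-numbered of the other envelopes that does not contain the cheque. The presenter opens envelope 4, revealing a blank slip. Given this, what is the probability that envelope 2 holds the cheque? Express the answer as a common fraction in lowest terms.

Condition on the true location of the cheque.
If it is in any of envelopes 1, 2, and 3 (prior 1/4 each): envelope 4 is the highest-numbered option available, probability 1; weight (1/4)·1 = 1/4 each.
If it is in envelope 4 (prior 1/4): the presenter opened envelope 4, so this case is ruled out; weight (1/4)·0 = 0.
The weights sum to 3/4.
So P(the cheque in envelope 2 | the presenter opened envelope 4) = (1/4) / (3/4) = 1/3.

1/3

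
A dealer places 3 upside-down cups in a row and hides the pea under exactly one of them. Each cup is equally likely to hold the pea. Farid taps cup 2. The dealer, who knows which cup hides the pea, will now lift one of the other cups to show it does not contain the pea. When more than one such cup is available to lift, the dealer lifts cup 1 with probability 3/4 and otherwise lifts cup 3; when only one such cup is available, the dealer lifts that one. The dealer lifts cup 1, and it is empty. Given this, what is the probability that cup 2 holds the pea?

3/7

Consider each possible location of the pea in turn.
If it is under cup 1 (prior 1/3): the dealer opened cup 1, so this case is ruled out; weight (1/3)·0 = 0.
If it is under cup 2 (prior 1/3): cup 1 is available, opened with probability 3/4; weight (1/3)·(3/4) = 1/4.
If it is under cup 3 (prior 1/3): only cup 1 is available, probability 1; weight (1/3)·1 = 1/3.
The weights sum to 7/12.
So P(the pea under cup 2 | the dealer opened cup 1) = (1/4) / (7/12) = 3/7.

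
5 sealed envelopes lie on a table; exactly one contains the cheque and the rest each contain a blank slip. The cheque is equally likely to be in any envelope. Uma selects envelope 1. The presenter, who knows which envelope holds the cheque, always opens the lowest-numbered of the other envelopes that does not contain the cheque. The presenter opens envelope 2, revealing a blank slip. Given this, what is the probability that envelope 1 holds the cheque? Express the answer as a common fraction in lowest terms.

Condition on the true location of the cheque.
If it is in any of envelopes 1, 3, 4, and 5 (prior 1/5 each): envelope 2 is the lowest-numbered option available, probability 1; weight (1/5)·1 = 1/5 each.
If it is in envelope 2 (prior 1/5): the presenter opened envelope 2, so this case is ruled out; weight (1/5)·0 = 0.
The weights sum to 4/5.
So P(the cheque in envelope 1 | the presenter opened envelope 2) = (1/5) / (4/5) = 1/4.

1/4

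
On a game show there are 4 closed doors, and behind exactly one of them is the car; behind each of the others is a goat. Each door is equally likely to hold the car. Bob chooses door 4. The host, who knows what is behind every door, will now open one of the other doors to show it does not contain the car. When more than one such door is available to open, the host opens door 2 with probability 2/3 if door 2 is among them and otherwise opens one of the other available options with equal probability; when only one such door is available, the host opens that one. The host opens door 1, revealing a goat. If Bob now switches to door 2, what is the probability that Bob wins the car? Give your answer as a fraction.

1/2

Condition on the true location of the car.
If it is behind door 1 (prior 1/4): the host opened door 1, so this case is ruled out; weight (1/4)·0 = 0.
If it is behind door 2 (prior 1/4): door 2 holds the prize so is unavailable; the host chooses uniformly among the 2 others, probability 1/2; weight (1/4)·(1/2) = 1/8.
If it is behind door 3 (prior 1/4): door 2 is available but not opened, probability 1/3; weight (1/4)·(1/3) = 1/12.
If it is behind door 4 (prior 1/4): door 2 is available but not opened; door 1 gets probability (1 − 2/3)/2 = 1/6; weight (1/4)·(1/6) = 1/24.
The weights sum to 1/4.
So P(the car behind door 2 | the host opened door 1) = (1/8) / (1/4) = 1/2.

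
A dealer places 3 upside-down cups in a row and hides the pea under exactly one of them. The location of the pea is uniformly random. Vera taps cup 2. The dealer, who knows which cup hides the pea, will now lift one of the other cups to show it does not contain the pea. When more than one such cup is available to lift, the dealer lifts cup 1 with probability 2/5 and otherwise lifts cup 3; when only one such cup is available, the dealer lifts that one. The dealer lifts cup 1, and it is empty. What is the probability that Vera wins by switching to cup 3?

Apply Bayes' rule, conditioning on where the pea actually is.
If it is under cup 1 (prior 1/3): the dealer opened cup 1, so this case is ruled out; weight (1/3)·0 = 0.
If it is under cup 2 (prior 1/3): cup 1 is available, opened with probability 2/5; weight (1/3)·(2/5) = 2/15.
If it is under cup 3 (prior 1/3): only cup 1 is available, probability 1; weight (1/3)·1 = 1/3.
The weights sum to 7/15.
So P(the pea under cup 3 | the dealer opened cup 1) = (1/3) / (7/15) = 5/7.

5/7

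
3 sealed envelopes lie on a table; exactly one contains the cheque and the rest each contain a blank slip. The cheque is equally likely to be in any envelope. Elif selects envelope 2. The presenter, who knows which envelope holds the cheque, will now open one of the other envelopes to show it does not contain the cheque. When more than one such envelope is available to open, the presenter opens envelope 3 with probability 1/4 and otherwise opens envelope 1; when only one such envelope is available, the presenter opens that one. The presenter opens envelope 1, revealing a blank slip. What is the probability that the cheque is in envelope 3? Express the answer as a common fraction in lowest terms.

Consider each possible location of the cheque in turn.
If it is in envelope 1 (prior 1/3): the presenter opened envelope 1, so this case is ruled out; weight (1/3)·0 = 0.
If it is in envelope 2 (prior 1/3): envelope 3 is available but not opened, probability 3/4; weight (1/3)·(3/4) = 1/4.
If it is in envelope 3 (prior 1/3): only envelope 1 is available, probability 1; weight (1/3)·1 = 1/3.
The weights sum to 7/12.
So P(the cheque in envelope 3 | the presenter opened envelope 1) = (1/3) / (7/12) = 4/7.

4/7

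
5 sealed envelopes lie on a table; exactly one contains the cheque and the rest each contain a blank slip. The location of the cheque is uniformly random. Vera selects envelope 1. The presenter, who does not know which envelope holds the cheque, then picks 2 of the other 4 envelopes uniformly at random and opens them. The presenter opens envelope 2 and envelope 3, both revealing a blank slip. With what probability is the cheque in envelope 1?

1/3

Because the presenter chose which envelopes to open without knowing where the cheque is, the choice is independent of the prize location. Learning that none of the 2 opened envelopes holds the cheque simply rules out those 2 locations and leaves the remaining 3 envelopes still equally likely by symmetry.
So P(the cheque in envelope 1) = 1/3.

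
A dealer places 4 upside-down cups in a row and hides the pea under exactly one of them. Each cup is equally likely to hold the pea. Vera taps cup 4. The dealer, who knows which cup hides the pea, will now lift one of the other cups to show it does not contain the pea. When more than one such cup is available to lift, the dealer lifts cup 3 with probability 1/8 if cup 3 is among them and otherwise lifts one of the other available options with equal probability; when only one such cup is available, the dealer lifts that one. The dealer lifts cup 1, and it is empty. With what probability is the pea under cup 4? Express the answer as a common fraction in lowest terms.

Condition on the true location of the pea.
If it is under cup 1 (prior 1/4): the dealer opened cup 1, so this case is ruled out; weight (1/4)·0 = 0.
If it is under cup 2 (prior 1/4): cup 3 is available but not opened, probability 7/8; weight (1/4)·(7/8) = 7/32.
If it is under cup 3 (prior 1/4): cup 3 holds the prize so is unavailable; the dealer chooses uniformly among the 2 others, probability 1/2; weight (1/4)·(1/2) = 1/8.
If it is under cup 4 (prior 1/4): cup 3 is available but not opened; cup 1 gets probability (1 − 1/8)/2 = 7/16; weight (1/4)·(7/16) = 7/64.
The weights sum to 29/64.
So P(the pea under cup 4 | the dealer opened cup 1) = (7/64) / (29/64) = 7/29.

7/29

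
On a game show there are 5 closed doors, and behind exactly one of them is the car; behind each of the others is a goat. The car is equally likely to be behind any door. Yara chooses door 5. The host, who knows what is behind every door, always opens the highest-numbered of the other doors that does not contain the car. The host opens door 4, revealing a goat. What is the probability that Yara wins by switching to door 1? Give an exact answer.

1/4

Condition on the true location of the car.
If it is behind any of doors 1, 2, 3, and 5 (prior 1/5 each): door 4 is the highest-numbered option available, probability 1; weight (1/5)·1 = 1/5 each.
If it is behind door 4 (prior 1/5): the host opened door 4, so this case is ruled out; weight (1/5)·0 = 0.
The weights sum to 4/5.
So P(the car behind door 1 | the host opened door 4) = (1/5) / (4/5) = 1/4.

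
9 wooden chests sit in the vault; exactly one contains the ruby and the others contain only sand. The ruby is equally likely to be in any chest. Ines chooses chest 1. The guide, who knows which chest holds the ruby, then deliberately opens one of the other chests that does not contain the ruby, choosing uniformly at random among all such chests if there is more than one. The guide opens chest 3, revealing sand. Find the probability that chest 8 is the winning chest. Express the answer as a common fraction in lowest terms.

Condition on the true location of the ruby.
If it is in chest 1 (prior 1/9): the guide has 8 equally likely choices, so probability 1/8; weight (1/9)·(1/8) = 1/72.
If it is in any of chests 2, 4, 5, 6, 7, 8, and 9 (prior 1/9 each): the guide has 7 equally likely choices, so probability 1/7; weight (1/9)·(1/7) = 1/63 each.
If it is in chest 3 (prior 1/9): the guide opened chest 3, so this case is ruled out; weight (1/9)·0 = 0.
The weights sum to 1/8.
So P(the ruby in chest 8 | the guide opened chest 3) = (1/63) / (1/8) = 8/63.

8/63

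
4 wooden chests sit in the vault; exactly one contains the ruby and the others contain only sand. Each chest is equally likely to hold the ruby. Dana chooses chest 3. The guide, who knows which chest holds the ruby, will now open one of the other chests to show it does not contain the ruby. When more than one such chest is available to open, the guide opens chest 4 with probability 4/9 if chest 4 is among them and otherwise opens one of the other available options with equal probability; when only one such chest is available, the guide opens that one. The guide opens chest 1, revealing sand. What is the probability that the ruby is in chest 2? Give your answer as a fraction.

Consider each possible location of the ruby in turn.
If it is in chest 1 (prior 1/4): the guide opened chest 1, so this case is ruled out; weight (1/4)·0 = 0.
If it is in chest 2 (prior 1/4): chest 4 is available but not opened, probability 5/9; weight (1/4)·(5/9) = 5/36.
If it is in chest 3 (prior 1/4): chest 4 is available but not opened; chest 1 gets probability (1 − 4/9)/2 = 5/18; weight (1/4)·(5/18) = 5/72.
If it is in chest 4 (prior 1/4): chest 4 holds the prize so is unavailable; the guide chooses uniformly among the 2 others, probability 1/2; weight (1/4)·(1/2) = 1/8.
The weights sum to 1/3.
So P(the ruby in chest 2 | the guide opened chest 1) = (5/36) / (1/3) = 5/12.

5/12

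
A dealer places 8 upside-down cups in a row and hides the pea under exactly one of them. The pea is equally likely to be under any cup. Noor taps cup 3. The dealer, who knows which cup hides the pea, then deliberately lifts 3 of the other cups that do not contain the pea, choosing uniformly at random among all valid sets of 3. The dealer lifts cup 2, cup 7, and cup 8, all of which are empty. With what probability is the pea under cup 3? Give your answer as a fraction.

Apply Bayes' rule, conditioning on where the pea actually is.
If it is under any of cups 1, 4, 5, and 6 (prior 1/8 each): the dealer has 20 equally likely choices, so probability 1/20; weight (1/8)·(1/20) = 1/160 each.
If it is under any of cups 2, 7, and 8 (prior 1/8 each): that cup was opened and seen not to hold the prize — ruled out; weight (1/8)·0 = 0 each.
If it is under cup 3 (prior 1/8): the dealer has 35 equally likely choices, so probability 1/35; weight (1/8)·(1/35) = 1/280.
The weights sum to 1/35.
So P(the pea under cup 3 | the dealer opened cup 2, cup 7, and cup 8) = (1/280) / (1/35) = 1/8.

1/8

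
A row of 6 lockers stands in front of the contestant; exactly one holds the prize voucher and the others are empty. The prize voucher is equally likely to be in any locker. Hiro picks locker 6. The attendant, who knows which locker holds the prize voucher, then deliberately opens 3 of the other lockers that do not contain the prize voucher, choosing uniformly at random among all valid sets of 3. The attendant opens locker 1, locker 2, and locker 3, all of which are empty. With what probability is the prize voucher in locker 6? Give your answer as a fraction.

Condition on the true location of the prize voucher.
If it is in any of lockers 1, 2, and 3 (prior 1/6 each): that locker was opened and seen not to hold the prize — ruled out; weight (1/6)·0 = 0 each.
If it is in either of lockers 4 and 5 (prior 1/6 each): the attendant has 4 equally likely choices, so probability 1/4; weight (1/6)·(1/4) = 1/24 each.
If it is in locker 6 (prior 1/6): the attendant has 10 equally likely choices, so probability 1/10; weight (1/6)·(1/10) = 1/60.
The weights sum to 1/10.
So P(the prize voucher in locker 6 | the attendant opened locker 1, locker 2, and locker 3) = (1/60) / (1/10) = 1/6.

1/6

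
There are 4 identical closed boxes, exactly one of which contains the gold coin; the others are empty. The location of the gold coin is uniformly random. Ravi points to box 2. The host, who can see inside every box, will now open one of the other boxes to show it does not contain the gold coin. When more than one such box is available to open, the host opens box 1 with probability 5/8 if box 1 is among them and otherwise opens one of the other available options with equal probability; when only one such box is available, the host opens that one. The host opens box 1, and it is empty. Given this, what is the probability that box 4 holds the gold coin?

1/3

Condition on the true location of the gold coin.
If it is in box 1 (prior 1/4): the host opened box 1, so this case is ruled out; weight (1/4)·0 = 0.
If it is in any of boxes 2, 3, and 4 (prior 1/4 each): box 1 is available, opened with probability 5/8; weight (1/4)·(5/8) = 5/32 each.
The weights sum to 15/32.
So P(the gold coin in box 4 | the host opened box 1) = (5/32) / (15/32) = 1/3.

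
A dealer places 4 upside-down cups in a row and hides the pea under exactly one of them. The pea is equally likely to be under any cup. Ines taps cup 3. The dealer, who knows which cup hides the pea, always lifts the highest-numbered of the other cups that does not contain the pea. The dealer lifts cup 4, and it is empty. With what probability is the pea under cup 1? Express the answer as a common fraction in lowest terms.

1/3

Apply Bayes' rule, conditioning on where the pea actually is.
If it is under any of cups 1, 2, and 3 (prior 1/4 each): cup 4 is the highest-numbered option available, probability 1; weight (1/4)·1 = 1/4 each.
If it is under cup 4 (prior 1/4): the dealer opened cup 4, so this case is ruled out; weight (1/4)·0 = 0.
The weights sum to 3/4.
So P(the pea under cup 1 | the dealer opened cup 4) = (1/4) / (3/4) = 1/3.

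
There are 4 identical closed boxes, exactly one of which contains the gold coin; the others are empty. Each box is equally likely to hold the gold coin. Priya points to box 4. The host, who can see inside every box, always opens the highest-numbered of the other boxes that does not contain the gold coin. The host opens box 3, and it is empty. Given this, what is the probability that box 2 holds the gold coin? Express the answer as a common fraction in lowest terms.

1/3

Consider each possible location of the gold coin in turn.
If it is in any of boxes 1, 2, and 4 (prior 1/4 each): box 3 is the highest-numbered option available, probability 1; weight (1/4)·1 = 1/4 each.
If it is in box 3 (prior 1/4): the host opened box 3, so this case is ruled out; weight (1/4)·0 = 0.
The weights sum to 3/4.
So P(the gold coin in box 2 | the host opened box 3) = (1/4) / (3/4) = 1/3.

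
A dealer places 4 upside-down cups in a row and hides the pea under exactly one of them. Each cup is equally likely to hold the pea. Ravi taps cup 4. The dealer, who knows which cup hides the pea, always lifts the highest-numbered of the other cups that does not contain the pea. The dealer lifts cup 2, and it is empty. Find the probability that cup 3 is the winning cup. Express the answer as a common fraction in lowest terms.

1

Condition on the true location of the pea.
If it is under either of cups 1 and 4 (prior 1/4 each): the dealer would have opened cup 3 instead, probability 0; weight (1/4)·0 = 0 each.
If it is under cup 2 (prior 1/4): the dealer opened cup 2, so this case is ruled out; weight (1/4)·0 = 0.
If it is under cup 3 (prior 1/4): cup 2 is the highest-numbered option available, probability 1; weight (1/4)·1 = 1/4.
The weights sum to 1/4.
So P(the pea under cup 3 | the dealer opened cup 2) = (1/4) / (1/4) = 1.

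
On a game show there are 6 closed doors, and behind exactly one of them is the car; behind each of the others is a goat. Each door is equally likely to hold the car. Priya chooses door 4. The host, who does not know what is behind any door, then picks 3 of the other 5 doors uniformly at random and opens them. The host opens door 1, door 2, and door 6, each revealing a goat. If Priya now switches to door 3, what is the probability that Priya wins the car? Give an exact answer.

Consider each possible location of the car in turn.
If it is behind any of doors 1, 2, and 6 (prior 1/6 each): that door was opened and seen not to hold the prize — ruled out; weight (1/6)·0 = 0 each.
If it is behind any of doors 3, 4, and 5 (prior 1/6 each): the host picks exactly this set with probability 1/10 regardless, and none is the prize; weight (1/6)·(1/10) = 1/60 each.
The weights sum to 1/20.
So P(the car behind door 3 | the host opened door 1, door 2, and door 6) = (1/60) / (1/20) = 1/3.

1/3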